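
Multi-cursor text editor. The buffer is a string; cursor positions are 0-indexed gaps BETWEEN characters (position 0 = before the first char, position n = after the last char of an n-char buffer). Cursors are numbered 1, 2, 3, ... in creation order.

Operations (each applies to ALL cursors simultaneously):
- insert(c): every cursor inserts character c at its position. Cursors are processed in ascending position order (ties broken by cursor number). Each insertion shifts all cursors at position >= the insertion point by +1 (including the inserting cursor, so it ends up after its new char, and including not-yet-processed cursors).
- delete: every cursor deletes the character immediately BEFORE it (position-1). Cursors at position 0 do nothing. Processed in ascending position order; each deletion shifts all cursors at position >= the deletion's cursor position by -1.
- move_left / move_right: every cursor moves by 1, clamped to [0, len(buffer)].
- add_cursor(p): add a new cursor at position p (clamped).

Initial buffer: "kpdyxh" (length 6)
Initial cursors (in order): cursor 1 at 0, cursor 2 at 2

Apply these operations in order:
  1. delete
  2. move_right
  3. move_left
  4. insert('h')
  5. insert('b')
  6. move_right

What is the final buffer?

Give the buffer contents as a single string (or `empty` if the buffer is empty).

Answer: hbkhbdyxh

Derivation:
After op 1 (delete): buffer="kdyxh" (len 5), cursors c1@0 c2@1, authorship .....
After op 2 (move_right): buffer="kdyxh" (len 5), cursors c1@1 c2@2, authorship .....
After op 3 (move_left): buffer="kdyxh" (len 5), cursors c1@0 c2@1, authorship .....
After op 4 (insert('h')): buffer="hkhdyxh" (len 7), cursors c1@1 c2@3, authorship 1.2....
After op 5 (insert('b')): buffer="hbkhbdyxh" (len 9), cursors c1@2 c2@5, authorship 11.22....
After op 6 (move_right): buffer="hbkhbdyxh" (len 9), cursors c1@3 c2@6, authorship 11.22....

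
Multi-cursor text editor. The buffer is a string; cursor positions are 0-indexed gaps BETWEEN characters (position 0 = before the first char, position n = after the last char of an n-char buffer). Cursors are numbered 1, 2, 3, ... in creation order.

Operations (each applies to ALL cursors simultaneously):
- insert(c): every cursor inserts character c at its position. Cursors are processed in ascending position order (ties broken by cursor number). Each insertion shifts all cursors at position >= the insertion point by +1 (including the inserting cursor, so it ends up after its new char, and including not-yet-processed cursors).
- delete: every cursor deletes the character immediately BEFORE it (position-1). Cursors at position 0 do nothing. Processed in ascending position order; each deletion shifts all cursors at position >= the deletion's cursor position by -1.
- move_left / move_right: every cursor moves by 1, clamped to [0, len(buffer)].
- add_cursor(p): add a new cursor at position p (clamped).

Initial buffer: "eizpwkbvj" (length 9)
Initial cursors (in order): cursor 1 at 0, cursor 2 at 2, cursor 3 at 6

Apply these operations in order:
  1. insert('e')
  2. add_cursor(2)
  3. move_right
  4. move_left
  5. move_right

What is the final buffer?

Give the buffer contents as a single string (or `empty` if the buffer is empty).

Answer: eeiezpwkebvj

Derivation:
After op 1 (insert('e')): buffer="eeiezpwkebvj" (len 12), cursors c1@1 c2@4 c3@9, authorship 1..2....3...
After op 2 (add_cursor(2)): buffer="eeiezpwkebvj" (len 12), cursors c1@1 c4@2 c2@4 c3@9, authorship 1..2....3...
After op 3 (move_right): buffer="eeiezpwkebvj" (len 12), cursors c1@2 c4@3 c2@5 c3@10, authorship 1..2....3...
After op 4 (move_left): buffer="eeiezpwkebvj" (len 12), cursors c1@1 c4@2 c2@4 c3@9, authorship 1..2....3...
After op 5 (move_right): buffer="eeiezpwkebvj" (len 12), cursors c1@2 c4@3 c2@5 c3@10, authorship 1..2....3...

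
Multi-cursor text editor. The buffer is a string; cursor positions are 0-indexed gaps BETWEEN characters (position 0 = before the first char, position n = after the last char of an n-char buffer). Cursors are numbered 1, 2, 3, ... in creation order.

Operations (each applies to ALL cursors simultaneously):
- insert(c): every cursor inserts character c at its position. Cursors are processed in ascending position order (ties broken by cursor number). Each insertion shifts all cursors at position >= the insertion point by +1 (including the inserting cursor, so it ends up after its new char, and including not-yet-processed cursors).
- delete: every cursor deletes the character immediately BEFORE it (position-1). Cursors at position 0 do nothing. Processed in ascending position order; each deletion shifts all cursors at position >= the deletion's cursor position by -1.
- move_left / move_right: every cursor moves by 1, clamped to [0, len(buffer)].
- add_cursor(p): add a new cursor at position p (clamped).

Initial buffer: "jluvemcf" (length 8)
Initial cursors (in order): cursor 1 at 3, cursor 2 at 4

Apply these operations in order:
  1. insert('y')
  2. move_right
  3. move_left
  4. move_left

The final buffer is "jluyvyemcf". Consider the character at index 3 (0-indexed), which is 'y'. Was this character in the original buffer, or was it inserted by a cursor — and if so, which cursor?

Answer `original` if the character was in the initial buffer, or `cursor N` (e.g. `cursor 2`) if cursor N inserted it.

Answer: cursor 1

Derivation:
After op 1 (insert('y')): buffer="jluyvyemcf" (len 10), cursors c1@4 c2@6, authorship ...1.2....
After op 2 (move_right): buffer="jluyvyemcf" (len 10), cursors c1@5 c2@7, authorship ...1.2....
After op 3 (move_left): buffer="jluyvyemcf" (len 10), cursors c1@4 c2@6, authorship ...1.2....
After op 4 (move_left): buffer="jluyvyemcf" (len 10), cursors c1@3 c2@5, authorship ...1.2....
Authorship (.=original, N=cursor N): . . . 1 . 2 . . . .
Index 3: author = 1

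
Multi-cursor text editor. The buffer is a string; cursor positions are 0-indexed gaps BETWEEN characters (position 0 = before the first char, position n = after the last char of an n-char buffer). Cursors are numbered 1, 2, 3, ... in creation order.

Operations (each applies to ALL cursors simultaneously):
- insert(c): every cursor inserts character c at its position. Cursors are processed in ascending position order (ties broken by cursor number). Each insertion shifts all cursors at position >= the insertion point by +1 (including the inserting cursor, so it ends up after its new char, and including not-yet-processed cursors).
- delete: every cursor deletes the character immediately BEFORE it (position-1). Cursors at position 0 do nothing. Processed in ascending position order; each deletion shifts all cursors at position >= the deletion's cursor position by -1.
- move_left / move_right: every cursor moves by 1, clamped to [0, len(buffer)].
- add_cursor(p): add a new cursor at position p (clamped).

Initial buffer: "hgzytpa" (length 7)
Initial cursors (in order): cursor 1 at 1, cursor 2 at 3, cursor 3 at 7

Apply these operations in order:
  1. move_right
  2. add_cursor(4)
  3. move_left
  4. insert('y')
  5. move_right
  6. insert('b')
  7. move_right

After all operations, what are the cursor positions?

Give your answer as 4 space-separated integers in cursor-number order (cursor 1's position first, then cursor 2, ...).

Answer: 5 11 15 11

Derivation:
After op 1 (move_right): buffer="hgzytpa" (len 7), cursors c1@2 c2@4 c3@7, authorship .......
After op 2 (add_cursor(4)): buffer="hgzytpa" (len 7), cursors c1@2 c2@4 c4@4 c3@7, authorship .......
After op 3 (move_left): buffer="hgzytpa" (len 7), cursors c1@1 c2@3 c4@3 c3@6, authorship .......
After op 4 (insert('y')): buffer="hygzyyytpya" (len 11), cursors c1@2 c2@6 c4@6 c3@10, authorship .1..24...3.
After op 5 (move_right): buffer="hygzyyytpya" (len 11), cursors c1@3 c2@7 c4@7 c3@11, authorship .1..24...3.
After op 6 (insert('b')): buffer="hygbzyyybbtpyab" (len 15), cursors c1@4 c2@10 c4@10 c3@15, authorship .1.1.24.24..3.3
After op 7 (move_right): buffer="hygbzyyybbtpyab" (len 15), cursors c1@5 c2@11 c4@11 c3@15, authorship .1.1.24.24..3.3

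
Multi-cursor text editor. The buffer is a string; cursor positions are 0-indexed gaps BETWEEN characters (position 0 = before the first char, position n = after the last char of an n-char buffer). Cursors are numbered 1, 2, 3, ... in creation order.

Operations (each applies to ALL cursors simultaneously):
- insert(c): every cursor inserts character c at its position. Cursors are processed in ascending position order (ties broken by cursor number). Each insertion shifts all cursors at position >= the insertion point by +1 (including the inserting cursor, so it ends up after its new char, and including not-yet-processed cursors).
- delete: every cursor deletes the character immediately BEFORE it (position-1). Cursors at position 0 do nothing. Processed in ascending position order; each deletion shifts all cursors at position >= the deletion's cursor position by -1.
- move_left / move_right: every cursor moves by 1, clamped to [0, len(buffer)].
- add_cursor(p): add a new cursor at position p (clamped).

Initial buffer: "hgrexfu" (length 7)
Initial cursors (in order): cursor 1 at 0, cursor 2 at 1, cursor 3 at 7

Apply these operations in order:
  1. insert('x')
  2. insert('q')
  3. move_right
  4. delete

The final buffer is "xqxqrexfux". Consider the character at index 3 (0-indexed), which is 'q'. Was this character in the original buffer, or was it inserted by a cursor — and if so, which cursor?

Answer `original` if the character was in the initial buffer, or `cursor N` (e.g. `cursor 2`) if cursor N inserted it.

After op 1 (insert('x')): buffer="xhxgrexfux" (len 10), cursors c1@1 c2@3 c3@10, authorship 1.2......3
After op 2 (insert('q')): buffer="xqhxqgrexfuxq" (len 13), cursors c1@2 c2@5 c3@13, authorship 11.22......33
After op 3 (move_right): buffer="xqhxqgrexfuxq" (len 13), cursors c1@3 c2@6 c3@13, authorship 11.22......33
After op 4 (delete): buffer="xqxqrexfux" (len 10), cursors c1@2 c2@4 c3@10, authorship 1122.....3
Authorship (.=original, N=cursor N): 1 1 2 2 . . . . . 3
Index 3: author = 2

Answer: cursor 2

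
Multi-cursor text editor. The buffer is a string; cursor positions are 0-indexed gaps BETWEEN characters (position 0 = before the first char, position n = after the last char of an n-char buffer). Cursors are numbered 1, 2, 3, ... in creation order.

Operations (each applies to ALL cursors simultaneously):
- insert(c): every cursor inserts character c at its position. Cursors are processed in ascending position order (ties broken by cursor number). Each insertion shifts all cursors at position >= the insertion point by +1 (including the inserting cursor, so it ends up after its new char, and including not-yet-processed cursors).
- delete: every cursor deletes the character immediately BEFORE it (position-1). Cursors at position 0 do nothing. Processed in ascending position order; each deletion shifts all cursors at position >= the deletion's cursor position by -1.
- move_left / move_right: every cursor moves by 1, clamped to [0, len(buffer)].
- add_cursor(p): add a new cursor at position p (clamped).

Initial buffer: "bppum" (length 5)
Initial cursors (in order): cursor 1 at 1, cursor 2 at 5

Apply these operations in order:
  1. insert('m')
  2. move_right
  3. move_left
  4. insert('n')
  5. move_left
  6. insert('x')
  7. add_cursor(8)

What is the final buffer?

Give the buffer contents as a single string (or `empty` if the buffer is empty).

After op 1 (insert('m')): buffer="bmppumm" (len 7), cursors c1@2 c2@7, authorship .1....2
After op 2 (move_right): buffer="bmppumm" (len 7), cursors c1@3 c2@7, authorship .1....2
After op 3 (move_left): buffer="bmppumm" (len 7), cursors c1@2 c2@6, authorship .1....2
After op 4 (insert('n')): buffer="bmnppumnm" (len 9), cursors c1@3 c2@8, authorship .11....22
After op 5 (move_left): buffer="bmnppumnm" (len 9), cursors c1@2 c2@7, authorship .11....22
After op 6 (insert('x')): buffer="bmxnppumxnm" (len 11), cursors c1@3 c2@9, authorship .111....222
After op 7 (add_cursor(8)): buffer="bmxnppumxnm" (len 11), cursors c1@3 c3@8 c2@9, authorship .111....222

Answer: bmxnppumxnm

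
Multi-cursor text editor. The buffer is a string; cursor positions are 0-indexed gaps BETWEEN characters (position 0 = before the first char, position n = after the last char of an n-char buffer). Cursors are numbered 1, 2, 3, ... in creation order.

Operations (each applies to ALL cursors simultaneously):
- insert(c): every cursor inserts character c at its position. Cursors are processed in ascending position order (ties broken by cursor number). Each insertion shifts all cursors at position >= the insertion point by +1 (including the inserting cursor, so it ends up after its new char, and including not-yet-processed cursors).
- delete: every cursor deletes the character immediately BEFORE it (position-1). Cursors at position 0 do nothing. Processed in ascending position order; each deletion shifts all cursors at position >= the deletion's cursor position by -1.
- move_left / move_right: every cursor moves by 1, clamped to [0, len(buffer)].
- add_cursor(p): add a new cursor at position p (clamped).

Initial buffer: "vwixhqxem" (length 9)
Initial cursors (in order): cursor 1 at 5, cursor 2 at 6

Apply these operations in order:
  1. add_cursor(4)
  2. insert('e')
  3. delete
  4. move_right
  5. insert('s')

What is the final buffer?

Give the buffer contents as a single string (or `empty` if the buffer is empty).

After op 1 (add_cursor(4)): buffer="vwixhqxem" (len 9), cursors c3@4 c1@5 c2@6, authorship .........
After op 2 (insert('e')): buffer="vwixeheqexem" (len 12), cursors c3@5 c1@7 c2@9, authorship ....3.1.2...
After op 3 (delete): buffer="vwixhqxem" (len 9), cursors c3@4 c1@5 c2@6, authorship .........
After op 4 (move_right): buffer="vwixhqxem" (len 9), cursors c3@5 c1@6 c2@7, authorship .........
After op 5 (insert('s')): buffer="vwixhsqsxsem" (len 12), cursors c3@6 c1@8 c2@10, authorship .....3.1.2..

Answer: vwixhsqsxsem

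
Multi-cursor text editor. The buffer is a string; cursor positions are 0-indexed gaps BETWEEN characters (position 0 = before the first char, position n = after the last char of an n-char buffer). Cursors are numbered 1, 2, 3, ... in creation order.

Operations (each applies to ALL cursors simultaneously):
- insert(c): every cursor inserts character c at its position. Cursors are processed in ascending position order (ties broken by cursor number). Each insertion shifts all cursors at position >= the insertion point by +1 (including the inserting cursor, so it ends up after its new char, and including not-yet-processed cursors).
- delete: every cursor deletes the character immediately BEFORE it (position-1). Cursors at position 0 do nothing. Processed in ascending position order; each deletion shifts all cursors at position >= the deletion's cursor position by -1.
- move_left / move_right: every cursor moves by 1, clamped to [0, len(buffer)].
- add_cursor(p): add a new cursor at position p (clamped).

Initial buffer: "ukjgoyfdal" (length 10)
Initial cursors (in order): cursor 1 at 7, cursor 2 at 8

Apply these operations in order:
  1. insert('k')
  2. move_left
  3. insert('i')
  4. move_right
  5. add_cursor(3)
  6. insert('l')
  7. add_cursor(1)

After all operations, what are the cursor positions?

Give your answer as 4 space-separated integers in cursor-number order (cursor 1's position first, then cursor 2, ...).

After op 1 (insert('k')): buffer="ukjgoyfkdkal" (len 12), cursors c1@8 c2@10, authorship .......1.2..
After op 2 (move_left): buffer="ukjgoyfkdkal" (len 12), cursors c1@7 c2@9, authorship .......1.2..
After op 3 (insert('i')): buffer="ukjgoyfikdikal" (len 14), cursors c1@8 c2@11, authorship .......11.22..
After op 4 (move_right): buffer="ukjgoyfikdikal" (len 14), cursors c1@9 c2@12, authorship .......11.22..
After op 5 (add_cursor(3)): buffer="ukjgoyfikdikal" (len 14), cursors c3@3 c1@9 c2@12, authorship .......11.22..
After op 6 (insert('l')): buffer="ukjlgoyfikldiklal" (len 17), cursors c3@4 c1@11 c2@15, authorship ...3....111.222..
After op 7 (add_cursor(1)): buffer="ukjlgoyfikldiklal" (len 17), cursors c4@1 c3@4 c1@11 c2@15, authorship ...3....111.222..

Answer: 11 15 4 1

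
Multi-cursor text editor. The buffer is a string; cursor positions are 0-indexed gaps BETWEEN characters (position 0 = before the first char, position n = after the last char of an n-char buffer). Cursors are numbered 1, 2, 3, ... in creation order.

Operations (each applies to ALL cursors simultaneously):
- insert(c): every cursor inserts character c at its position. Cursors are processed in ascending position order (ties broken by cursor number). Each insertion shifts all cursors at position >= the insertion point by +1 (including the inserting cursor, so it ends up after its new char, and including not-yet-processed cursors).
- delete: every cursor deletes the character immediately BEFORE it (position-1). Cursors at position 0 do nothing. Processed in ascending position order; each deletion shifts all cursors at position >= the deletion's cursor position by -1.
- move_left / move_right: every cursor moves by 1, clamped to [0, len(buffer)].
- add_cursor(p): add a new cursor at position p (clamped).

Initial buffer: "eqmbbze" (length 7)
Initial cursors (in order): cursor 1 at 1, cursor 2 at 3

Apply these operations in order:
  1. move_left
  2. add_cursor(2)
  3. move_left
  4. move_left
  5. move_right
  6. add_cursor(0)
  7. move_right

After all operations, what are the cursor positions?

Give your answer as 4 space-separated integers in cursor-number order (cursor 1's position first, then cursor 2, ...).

After op 1 (move_left): buffer="eqmbbze" (len 7), cursors c1@0 c2@2, authorship .......
After op 2 (add_cursor(2)): buffer="eqmbbze" (len 7), cursors c1@0 c2@2 c3@2, authorship .......
After op 3 (move_left): buffer="eqmbbze" (len 7), cursors c1@0 c2@1 c3@1, authorship .......
After op 4 (move_left): buffer="eqmbbze" (len 7), cursors c1@0 c2@0 c3@0, authorship .......
After op 5 (move_right): buffer="eqmbbze" (len 7), cursors c1@1 c2@1 c3@1, authorship .......
After op 6 (add_cursor(0)): buffer="eqmbbze" (len 7), cursors c4@0 c1@1 c2@1 c3@1, authorship .......
After op 7 (move_right): buffer="eqmbbze" (len 7), cursors c4@1 c1@2 c2@2 c3@2, authorship .......

Answer: 2 2 2 1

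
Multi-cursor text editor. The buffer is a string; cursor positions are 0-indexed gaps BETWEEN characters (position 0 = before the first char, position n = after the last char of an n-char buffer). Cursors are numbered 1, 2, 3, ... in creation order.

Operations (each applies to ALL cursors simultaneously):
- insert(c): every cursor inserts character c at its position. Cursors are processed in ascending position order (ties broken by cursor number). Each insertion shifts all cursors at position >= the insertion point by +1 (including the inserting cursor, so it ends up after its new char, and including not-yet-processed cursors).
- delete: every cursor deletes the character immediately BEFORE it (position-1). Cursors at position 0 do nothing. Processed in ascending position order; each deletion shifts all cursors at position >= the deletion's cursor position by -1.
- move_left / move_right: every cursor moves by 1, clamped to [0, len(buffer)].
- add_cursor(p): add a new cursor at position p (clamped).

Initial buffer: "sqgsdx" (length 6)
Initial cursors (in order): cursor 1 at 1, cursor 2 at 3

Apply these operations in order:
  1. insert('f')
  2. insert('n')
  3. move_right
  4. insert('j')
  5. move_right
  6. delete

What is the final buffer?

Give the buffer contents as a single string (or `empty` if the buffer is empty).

After op 1 (insert('f')): buffer="sfqgfsdx" (len 8), cursors c1@2 c2@5, authorship .1..2...
After op 2 (insert('n')): buffer="sfnqgfnsdx" (len 10), cursors c1@3 c2@7, authorship .11..22...
After op 3 (move_right): buffer="sfnqgfnsdx" (len 10), cursors c1@4 c2@8, authorship .11..22...
After op 4 (insert('j')): buffer="sfnqjgfnsjdx" (len 12), cursors c1@5 c2@10, authorship .11.1.22.2..
After op 5 (move_right): buffer="sfnqjgfnsjdx" (len 12), cursors c1@6 c2@11, authorship .11.1.22.2..
After op 6 (delete): buffer="sfnqjfnsjx" (len 10), cursors c1@5 c2@9, authorship .11.122.2.

Answer: sfnqjfnsjx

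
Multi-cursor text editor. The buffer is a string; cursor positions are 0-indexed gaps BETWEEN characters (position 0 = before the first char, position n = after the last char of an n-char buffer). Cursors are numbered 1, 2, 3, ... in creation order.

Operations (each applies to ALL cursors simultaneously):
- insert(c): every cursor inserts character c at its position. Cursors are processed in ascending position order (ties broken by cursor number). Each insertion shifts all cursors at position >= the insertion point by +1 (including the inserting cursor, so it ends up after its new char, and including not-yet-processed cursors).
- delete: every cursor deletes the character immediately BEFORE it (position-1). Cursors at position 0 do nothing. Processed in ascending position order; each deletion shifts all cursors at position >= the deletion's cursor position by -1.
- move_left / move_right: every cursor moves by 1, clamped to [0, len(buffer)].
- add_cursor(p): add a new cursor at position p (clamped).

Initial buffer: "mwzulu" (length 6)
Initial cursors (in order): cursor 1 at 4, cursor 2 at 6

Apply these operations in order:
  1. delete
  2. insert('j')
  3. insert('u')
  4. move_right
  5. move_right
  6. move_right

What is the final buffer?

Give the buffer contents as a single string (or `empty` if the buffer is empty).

Answer: mwzjulju

Derivation:
After op 1 (delete): buffer="mwzl" (len 4), cursors c1@3 c2@4, authorship ....
After op 2 (insert('j')): buffer="mwzjlj" (len 6), cursors c1@4 c2@6, authorship ...1.2
After op 3 (insert('u')): buffer="mwzjulju" (len 8), cursors c1@5 c2@8, authorship ...11.22
After op 4 (move_right): buffer="mwzjulju" (len 8), cursors c1@6 c2@8, authorship ...11.22
After op 5 (move_right): buffer="mwzjulju" (len 8), cursors c1@7 c2@8, authorship ...11.22
After op 6 (move_right): buffer="mwzjulju" (len 8), cursors c1@8 c2@8, authorship ...11.22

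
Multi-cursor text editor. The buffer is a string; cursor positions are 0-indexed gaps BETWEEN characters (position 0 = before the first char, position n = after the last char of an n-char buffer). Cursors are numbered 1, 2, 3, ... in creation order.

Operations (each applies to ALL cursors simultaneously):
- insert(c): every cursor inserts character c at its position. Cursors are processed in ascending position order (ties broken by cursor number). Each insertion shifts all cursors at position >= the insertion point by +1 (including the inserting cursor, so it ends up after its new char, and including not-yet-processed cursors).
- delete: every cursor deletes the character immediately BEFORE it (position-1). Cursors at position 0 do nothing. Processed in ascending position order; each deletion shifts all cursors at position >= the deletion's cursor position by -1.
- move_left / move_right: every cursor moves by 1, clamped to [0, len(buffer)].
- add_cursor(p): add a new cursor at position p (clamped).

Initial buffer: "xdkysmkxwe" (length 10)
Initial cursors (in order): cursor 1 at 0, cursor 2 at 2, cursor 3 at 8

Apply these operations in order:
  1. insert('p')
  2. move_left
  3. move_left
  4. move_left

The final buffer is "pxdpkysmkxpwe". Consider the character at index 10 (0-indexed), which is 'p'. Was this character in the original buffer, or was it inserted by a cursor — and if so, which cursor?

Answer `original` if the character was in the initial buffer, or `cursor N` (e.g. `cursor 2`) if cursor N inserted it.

After op 1 (insert('p')): buffer="pxdpkysmkxpwe" (len 13), cursors c1@1 c2@4 c3@11, authorship 1..2......3..
After op 2 (move_left): buffer="pxdpkysmkxpwe" (len 13), cursors c1@0 c2@3 c3@10, authorship 1..2......3..
After op 3 (move_left): buffer="pxdpkysmkxpwe" (len 13), cursors c1@0 c2@2 c3@9, authorship 1..2......3..
After op 4 (move_left): buffer="pxdpkysmkxpwe" (len 13), cursors c1@0 c2@1 c3@8, authorship 1..2......3..
Authorship (.=original, N=cursor N): 1 . . 2 . . . . . . 3 . .
Index 10: author = 3

Answer: cursor 3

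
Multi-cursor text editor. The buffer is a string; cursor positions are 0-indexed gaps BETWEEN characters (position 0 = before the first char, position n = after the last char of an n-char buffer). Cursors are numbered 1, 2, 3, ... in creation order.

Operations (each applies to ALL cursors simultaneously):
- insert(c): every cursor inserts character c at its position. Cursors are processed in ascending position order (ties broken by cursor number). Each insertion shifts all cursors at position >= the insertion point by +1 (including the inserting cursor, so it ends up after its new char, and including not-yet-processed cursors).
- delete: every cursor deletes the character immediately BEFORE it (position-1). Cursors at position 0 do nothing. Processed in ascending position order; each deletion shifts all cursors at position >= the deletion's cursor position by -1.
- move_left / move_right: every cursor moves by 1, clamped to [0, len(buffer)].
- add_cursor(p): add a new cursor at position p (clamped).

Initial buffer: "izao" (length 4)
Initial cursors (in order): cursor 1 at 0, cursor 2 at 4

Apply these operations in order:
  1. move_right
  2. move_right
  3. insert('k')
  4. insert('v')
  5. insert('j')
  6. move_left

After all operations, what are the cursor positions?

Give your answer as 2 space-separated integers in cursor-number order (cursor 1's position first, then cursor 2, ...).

After op 1 (move_right): buffer="izao" (len 4), cursors c1@1 c2@4, authorship ....
After op 2 (move_right): buffer="izao" (len 4), cursors c1@2 c2@4, authorship ....
After op 3 (insert('k')): buffer="izkaok" (len 6), cursors c1@3 c2@6, authorship ..1..2
After op 4 (insert('v')): buffer="izkvaokv" (len 8), cursors c1@4 c2@8, authorship ..11..22
After op 5 (insert('j')): buffer="izkvjaokvj" (len 10), cursors c1@5 c2@10, authorship ..111..222
After op 6 (move_left): buffer="izkvjaokvj" (len 10), cursors c1@4 c2@9, authorship ..111..222

Answer: 4 9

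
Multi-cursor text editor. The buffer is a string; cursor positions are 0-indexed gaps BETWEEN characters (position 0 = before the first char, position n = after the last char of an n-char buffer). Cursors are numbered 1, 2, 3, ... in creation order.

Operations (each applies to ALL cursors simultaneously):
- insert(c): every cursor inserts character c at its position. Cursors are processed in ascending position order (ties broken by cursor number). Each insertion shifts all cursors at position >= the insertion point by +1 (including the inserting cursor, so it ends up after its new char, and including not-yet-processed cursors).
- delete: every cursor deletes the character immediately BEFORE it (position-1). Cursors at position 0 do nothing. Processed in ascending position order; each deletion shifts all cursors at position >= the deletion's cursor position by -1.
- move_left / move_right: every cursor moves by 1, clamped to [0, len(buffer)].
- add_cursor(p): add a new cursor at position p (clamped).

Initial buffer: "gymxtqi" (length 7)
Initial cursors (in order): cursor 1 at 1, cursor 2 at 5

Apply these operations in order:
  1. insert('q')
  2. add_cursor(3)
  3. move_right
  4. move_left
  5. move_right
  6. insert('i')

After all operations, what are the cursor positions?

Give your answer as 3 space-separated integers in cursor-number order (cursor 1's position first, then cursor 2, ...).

Answer: 4 11 6

Derivation:
After op 1 (insert('q')): buffer="gqymxtqqi" (len 9), cursors c1@2 c2@7, authorship .1....2..
After op 2 (add_cursor(3)): buffer="gqymxtqqi" (len 9), cursors c1@2 c3@3 c2@7, authorship .1....2..
After op 3 (move_right): buffer="gqymxtqqi" (len 9), cursors c1@3 c3@4 c2@8, authorship .1....2..
After op 4 (move_left): buffer="gqymxtqqi" (len 9), cursors c1@2 c3@3 c2@7, authorship .1....2..
After op 5 (move_right): buffer="gqymxtqqi" (len 9), cursors c1@3 c3@4 c2@8, authorship .1....2..
After op 6 (insert('i')): buffer="gqyimixtqqii" (len 12), cursors c1@4 c3@6 c2@11, authorship .1.1.3..2.2.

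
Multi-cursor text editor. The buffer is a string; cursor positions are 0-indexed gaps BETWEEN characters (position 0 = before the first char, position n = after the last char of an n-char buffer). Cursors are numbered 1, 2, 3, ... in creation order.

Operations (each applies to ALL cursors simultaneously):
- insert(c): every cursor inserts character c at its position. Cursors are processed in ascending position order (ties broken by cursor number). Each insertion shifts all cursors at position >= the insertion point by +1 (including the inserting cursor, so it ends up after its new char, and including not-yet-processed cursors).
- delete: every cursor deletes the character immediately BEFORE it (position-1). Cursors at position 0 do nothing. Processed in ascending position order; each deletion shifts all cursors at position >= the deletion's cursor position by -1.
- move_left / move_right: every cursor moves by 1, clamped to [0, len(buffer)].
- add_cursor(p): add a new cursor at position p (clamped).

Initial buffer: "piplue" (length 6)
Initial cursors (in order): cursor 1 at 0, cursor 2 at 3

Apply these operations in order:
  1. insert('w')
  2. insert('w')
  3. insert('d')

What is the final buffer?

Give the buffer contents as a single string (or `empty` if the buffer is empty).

Answer: wwdpipwwdlue

Derivation:
After op 1 (insert('w')): buffer="wpipwlue" (len 8), cursors c1@1 c2@5, authorship 1...2...
After op 2 (insert('w')): buffer="wwpipwwlue" (len 10), cursors c1@2 c2@7, authorship 11...22...
After op 3 (insert('d')): buffer="wwdpipwwdlue" (len 12), cursors c1@3 c2@9, authorship 111...222...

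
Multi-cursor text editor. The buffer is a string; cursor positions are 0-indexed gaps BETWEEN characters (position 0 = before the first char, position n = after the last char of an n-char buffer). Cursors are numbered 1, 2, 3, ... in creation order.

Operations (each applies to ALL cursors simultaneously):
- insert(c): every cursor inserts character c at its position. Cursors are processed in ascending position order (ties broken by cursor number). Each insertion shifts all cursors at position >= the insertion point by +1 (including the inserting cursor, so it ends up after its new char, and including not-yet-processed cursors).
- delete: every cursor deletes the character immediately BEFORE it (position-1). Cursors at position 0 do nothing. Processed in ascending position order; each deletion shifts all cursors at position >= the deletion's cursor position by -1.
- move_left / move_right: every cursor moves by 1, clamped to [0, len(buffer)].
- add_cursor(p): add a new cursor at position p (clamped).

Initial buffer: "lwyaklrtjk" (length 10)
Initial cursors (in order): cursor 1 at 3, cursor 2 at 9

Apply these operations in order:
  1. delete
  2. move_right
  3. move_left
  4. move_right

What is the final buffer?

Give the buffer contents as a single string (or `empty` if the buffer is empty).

Answer: lwaklrtk

Derivation:
After op 1 (delete): buffer="lwaklrtk" (len 8), cursors c1@2 c2@7, authorship ........
After op 2 (move_right): buffer="lwaklrtk" (len 8), cursors c1@3 c2@8, authorship ........
After op 3 (move_left): buffer="lwaklrtk" (len 8), cursors c1@2 c2@7, authorship ........
After op 4 (move_right): buffer="lwaklrtk" (len 8), cursors c1@3 c2@8, authorship ........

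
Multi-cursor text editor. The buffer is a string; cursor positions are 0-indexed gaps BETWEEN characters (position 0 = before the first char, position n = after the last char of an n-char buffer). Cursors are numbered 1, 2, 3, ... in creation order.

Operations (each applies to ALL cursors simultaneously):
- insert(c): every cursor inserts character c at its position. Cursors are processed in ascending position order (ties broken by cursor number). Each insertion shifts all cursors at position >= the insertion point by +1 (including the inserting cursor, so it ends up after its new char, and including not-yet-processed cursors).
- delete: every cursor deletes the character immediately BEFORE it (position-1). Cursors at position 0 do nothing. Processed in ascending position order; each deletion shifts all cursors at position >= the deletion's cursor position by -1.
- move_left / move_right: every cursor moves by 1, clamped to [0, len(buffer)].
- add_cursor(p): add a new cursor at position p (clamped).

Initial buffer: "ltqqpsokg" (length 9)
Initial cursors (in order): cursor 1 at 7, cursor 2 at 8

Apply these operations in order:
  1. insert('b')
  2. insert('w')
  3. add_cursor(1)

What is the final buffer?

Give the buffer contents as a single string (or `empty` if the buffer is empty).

Answer: ltqqpsobwkbwg

Derivation:
After op 1 (insert('b')): buffer="ltqqpsobkbg" (len 11), cursors c1@8 c2@10, authorship .......1.2.
After op 2 (insert('w')): buffer="ltqqpsobwkbwg" (len 13), cursors c1@9 c2@12, authorship .......11.22.
After op 3 (add_cursor(1)): buffer="ltqqpsobwkbwg" (len 13), cursors c3@1 c1@9 c2@12, authorship .......11.22.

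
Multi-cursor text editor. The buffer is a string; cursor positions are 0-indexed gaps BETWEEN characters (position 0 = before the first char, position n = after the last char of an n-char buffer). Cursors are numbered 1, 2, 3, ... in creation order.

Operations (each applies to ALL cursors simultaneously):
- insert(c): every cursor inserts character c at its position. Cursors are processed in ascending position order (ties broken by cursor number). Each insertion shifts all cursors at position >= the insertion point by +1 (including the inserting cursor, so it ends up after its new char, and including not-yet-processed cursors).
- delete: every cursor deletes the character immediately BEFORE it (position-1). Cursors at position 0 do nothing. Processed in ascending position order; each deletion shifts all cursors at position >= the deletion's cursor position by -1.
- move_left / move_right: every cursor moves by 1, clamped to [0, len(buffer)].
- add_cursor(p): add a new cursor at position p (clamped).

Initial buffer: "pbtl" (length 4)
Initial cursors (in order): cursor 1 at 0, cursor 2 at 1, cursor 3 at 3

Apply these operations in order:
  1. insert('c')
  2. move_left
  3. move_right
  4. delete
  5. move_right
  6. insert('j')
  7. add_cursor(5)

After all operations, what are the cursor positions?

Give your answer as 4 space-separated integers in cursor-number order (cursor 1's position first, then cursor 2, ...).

After op 1 (insert('c')): buffer="cpcbtcl" (len 7), cursors c1@1 c2@3 c3@6, authorship 1.2..3.
After op 2 (move_left): buffer="cpcbtcl" (len 7), cursors c1@0 c2@2 c3@5, authorship 1.2..3.
After op 3 (move_right): buffer="cpcbtcl" (len 7), cursors c1@1 c2@3 c3@6, authorship 1.2..3.
After op 4 (delete): buffer="pbtl" (len 4), cursors c1@0 c2@1 c3@3, authorship ....
After op 5 (move_right): buffer="pbtl" (len 4), cursors c1@1 c2@2 c3@4, authorship ....
After op 6 (insert('j')): buffer="pjbjtlj" (len 7), cursors c1@2 c2@4 c3@7, authorship .1.2..3
After op 7 (add_cursor(5)): buffer="pjbjtlj" (len 7), cursors c1@2 c2@4 c4@5 c3@7, authorship .1.2..3

Answer: 2 4 7 5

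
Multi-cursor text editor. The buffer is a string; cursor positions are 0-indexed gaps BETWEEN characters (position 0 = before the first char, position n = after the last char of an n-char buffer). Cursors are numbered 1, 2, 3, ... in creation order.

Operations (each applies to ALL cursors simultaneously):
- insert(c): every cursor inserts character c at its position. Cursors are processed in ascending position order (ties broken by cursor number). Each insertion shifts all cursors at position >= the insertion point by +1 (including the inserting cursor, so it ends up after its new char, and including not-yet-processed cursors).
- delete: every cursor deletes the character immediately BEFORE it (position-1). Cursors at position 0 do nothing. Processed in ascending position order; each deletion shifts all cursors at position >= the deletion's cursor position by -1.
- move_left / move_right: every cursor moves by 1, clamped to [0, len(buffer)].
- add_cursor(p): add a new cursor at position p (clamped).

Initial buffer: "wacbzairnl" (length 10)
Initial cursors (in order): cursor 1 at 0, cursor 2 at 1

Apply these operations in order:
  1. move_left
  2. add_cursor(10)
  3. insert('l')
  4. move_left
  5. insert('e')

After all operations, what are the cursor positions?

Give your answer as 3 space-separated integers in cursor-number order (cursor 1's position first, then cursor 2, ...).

After op 1 (move_left): buffer="wacbzairnl" (len 10), cursors c1@0 c2@0, authorship ..........
After op 2 (add_cursor(10)): buffer="wacbzairnl" (len 10), cursors c1@0 c2@0 c3@10, authorship ..........
After op 3 (insert('l')): buffer="llwacbzairnll" (len 13), cursors c1@2 c2@2 c3@13, authorship 12..........3
After op 4 (move_left): buffer="llwacbzairnll" (len 13), cursors c1@1 c2@1 c3@12, authorship 12..........3
After op 5 (insert('e')): buffer="leelwacbzairnlel" (len 16), cursors c1@3 c2@3 c3@15, authorship 1122..........33

Answer: 3 3 15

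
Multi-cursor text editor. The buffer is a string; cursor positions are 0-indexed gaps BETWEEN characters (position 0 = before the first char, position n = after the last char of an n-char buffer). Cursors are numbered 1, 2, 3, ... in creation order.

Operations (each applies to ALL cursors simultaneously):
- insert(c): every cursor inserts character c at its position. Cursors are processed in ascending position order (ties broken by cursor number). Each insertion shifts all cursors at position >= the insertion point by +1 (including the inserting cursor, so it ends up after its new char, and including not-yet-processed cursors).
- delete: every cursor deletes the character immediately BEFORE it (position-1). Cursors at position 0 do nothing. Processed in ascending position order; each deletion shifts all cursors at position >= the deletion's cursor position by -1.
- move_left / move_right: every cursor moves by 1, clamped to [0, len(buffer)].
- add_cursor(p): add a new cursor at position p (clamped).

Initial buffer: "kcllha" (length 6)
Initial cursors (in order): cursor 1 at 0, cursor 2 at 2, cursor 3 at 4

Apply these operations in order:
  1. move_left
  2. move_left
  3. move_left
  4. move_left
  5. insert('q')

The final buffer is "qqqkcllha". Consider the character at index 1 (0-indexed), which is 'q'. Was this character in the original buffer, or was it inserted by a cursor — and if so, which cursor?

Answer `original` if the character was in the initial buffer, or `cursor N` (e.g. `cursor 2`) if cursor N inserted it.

Answer: cursor 2

Derivation:
After op 1 (move_left): buffer="kcllha" (len 6), cursors c1@0 c2@1 c3@3, authorship ......
After op 2 (move_left): buffer="kcllha" (len 6), cursors c1@0 c2@0 c3@2, authorship ......
After op 3 (move_left): buffer="kcllha" (len 6), cursors c1@0 c2@0 c3@1, authorship ......
After op 4 (move_left): buffer="kcllha" (len 6), cursors c1@0 c2@0 c3@0, authorship ......
After op 5 (insert('q')): buffer="qqqkcllha" (len 9), cursors c1@3 c2@3 c3@3, authorship 123......
Authorship (.=original, N=cursor N): 1 2 3 . . . . . .
Index 1: author = 2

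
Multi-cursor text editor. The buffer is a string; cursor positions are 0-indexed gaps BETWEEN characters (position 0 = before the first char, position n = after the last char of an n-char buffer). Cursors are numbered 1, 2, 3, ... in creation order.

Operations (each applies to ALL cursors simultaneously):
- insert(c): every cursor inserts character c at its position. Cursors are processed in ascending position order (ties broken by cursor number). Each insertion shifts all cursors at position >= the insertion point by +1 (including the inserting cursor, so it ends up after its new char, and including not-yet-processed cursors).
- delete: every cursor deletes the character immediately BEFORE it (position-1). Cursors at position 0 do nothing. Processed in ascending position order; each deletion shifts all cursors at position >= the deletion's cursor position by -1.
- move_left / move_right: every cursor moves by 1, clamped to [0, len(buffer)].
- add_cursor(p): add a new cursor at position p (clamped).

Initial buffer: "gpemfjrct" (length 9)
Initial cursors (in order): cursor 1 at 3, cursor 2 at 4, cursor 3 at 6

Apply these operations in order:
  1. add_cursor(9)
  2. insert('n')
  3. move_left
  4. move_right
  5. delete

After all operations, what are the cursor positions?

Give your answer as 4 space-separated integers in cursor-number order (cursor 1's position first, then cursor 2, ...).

Answer: 3 4 6 9

Derivation:
After op 1 (add_cursor(9)): buffer="gpemfjrct" (len 9), cursors c1@3 c2@4 c3@6 c4@9, authorship .........
After op 2 (insert('n')): buffer="gpenmnfjnrctn" (len 13), cursors c1@4 c2@6 c3@9 c4@13, authorship ...1.2..3...4
After op 3 (move_left): buffer="gpenmnfjnrctn" (len 13), cursors c1@3 c2@5 c3@8 c4@12, authorship ...1.2..3...4
After op 4 (move_right): buffer="gpenmnfjnrctn" (len 13), cursors c1@4 c2@6 c3@9 c4@13, authorship ...1.2..3...4
After op 5 (delete): buffer="gpemfjrct" (len 9), cursors c1@3 c2@4 c3@6 c4@9, authorship .........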